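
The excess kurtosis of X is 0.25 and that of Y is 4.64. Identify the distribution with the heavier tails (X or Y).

Higher excess kurtosis ⇒ heavier tails relative to the normal distribution.
0.25 vs 4.64: the larger is 4.64, so Y has heavier tails.

Y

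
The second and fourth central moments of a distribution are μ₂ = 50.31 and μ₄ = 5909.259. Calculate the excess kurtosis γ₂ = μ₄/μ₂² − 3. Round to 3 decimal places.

-0.665

μ₂² = 50.31² = 2531.09610
μ₄/μ₂² = 5909.259 / 2531.09610 = 2.33466
γ₂ = 2.33466 − 3 ≈ -0.665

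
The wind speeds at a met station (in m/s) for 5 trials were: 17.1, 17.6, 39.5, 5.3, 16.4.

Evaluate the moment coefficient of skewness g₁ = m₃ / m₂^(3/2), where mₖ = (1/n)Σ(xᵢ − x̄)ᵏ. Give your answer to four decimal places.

0.8227

x̄ = (17.1 + 17.6 + 39.5 + 5.3 + 16.4) / 5 = 19.1800
deviations (xᵢ − x̄): -2.0800, -1.5800, 20.3200, -13.8800, -2.7800
Σ(xᵢ − x̄)² = 620.1080 ⇒ m₂ = 620.1080/5 = 124.02160
Σ(xᵢ − x̄)³ = 5681.7055 ⇒ m₃ = 5681.7055/5 = 1136.34110
m₂^(3/2) = 124.02160^(1.5) = 1381.16637
g₁ = m₃ / m₂^(3/2) = 1136.34110 / 1381.16637 ≈ 0.8227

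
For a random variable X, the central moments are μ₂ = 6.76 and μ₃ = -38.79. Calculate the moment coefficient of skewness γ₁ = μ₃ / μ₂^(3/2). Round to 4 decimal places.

-2.2070

σ = √μ₂ = √6.76 = 2.60000
σ³ = μ₂^(3/2) = 17.57600
γ₁ = μ₃/σ³ = -38.79 / 17.57600 ≈ -2.2070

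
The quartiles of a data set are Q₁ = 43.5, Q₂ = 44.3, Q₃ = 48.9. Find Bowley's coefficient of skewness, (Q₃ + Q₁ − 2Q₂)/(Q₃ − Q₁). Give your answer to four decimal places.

0.7037

numerator: Q₃ + Q₁ − 2Q₂ = 48.9 + 43.5 − 2×44.3 = 3.8000
denominator: Q₃ − Q₁ = 48.9 − 43.5 = 5.4000
Bowley skewness = 3.8000 / 5.4000 ≈ 0.7037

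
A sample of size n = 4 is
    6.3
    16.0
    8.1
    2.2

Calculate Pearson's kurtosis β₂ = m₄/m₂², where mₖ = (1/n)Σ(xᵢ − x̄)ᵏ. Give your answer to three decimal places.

x̄ = 8.1500
Σ(xᵢ − x̄)² = 100.4500 ⇒ m₂ = 25.11250
Σ(xᵢ − x̄)⁴ = 5062.3830 ⇒ m₄ = 1265.59576
m₂² = 630.63766
β₂ = m₄/m₂² = 1265.59576 / 630.63766 ≈ 2.007

2.007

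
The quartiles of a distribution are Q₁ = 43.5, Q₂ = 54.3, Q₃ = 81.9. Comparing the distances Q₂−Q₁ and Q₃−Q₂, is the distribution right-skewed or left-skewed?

Q₂ − Q₁ = 10.8;  Q₃ − Q₂ = 27.6
Q₃ − Q₂ > Q₂ − Q₁ ⇒ the upper half is more spread out ⇒ right-skewed.

right-skewed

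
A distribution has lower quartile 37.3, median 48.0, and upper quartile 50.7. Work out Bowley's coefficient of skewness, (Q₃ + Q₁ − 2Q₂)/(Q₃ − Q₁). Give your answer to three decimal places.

numerator: Q₃ + Q₁ − 2Q₂ = 50.7 + 37.3 − 2×48.0 = -8.0000
denominator: Q₃ − Q₁ = 50.7 − 37.3 = 13.4000
Bowley skewness = -8.0000 / 13.4000 ≈ -0.597

-0.597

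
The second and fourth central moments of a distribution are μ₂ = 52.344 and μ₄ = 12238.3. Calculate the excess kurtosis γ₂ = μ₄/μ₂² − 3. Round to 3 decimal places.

1.467

μ₂² = 52.344² = 2739.89434
μ₄/μ₂² = 12238.3 / 2739.89434 = 4.46671
γ₂ = 4.46671 − 3 ≈ 1.467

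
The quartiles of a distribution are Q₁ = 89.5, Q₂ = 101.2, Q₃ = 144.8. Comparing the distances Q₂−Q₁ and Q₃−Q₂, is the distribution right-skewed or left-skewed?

right-skewed

Q₂ − Q₁ = 11.7;  Q₃ − Q₂ = 43.6
Q₃ − Q₂ > Q₂ − Q₁ ⇒ the upper half is more spread out ⇒ right-skewed.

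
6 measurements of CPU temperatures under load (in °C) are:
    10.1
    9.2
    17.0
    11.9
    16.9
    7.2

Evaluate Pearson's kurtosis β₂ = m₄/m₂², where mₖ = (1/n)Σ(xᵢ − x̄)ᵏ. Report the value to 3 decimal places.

x̄ = 12.0500
Σ(xᵢ − x̄)² = 83.4950 ⇒ m₂ = 13.91583
Σ(xᵢ − x̄)⁴ = 1787.4230 ⇒ m₄ = 297.90384
m₂² = 193.65042
β₂ = m₄/m₂² = 297.90384 / 193.65042 ≈ 1.538

1.538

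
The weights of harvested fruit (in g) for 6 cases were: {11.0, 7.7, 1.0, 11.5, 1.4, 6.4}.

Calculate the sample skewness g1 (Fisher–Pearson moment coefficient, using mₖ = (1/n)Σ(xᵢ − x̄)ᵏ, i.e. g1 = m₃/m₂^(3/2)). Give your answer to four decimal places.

x̄ = (11.0 + 7.7 + 1.0 + 11.5 + 1.4 + 6.4) / 6 = 6.5000
deviations (xᵢ − x̄): 4.5000, 1.2000, -5.5000, 5.0000, -5.1000, -0.1000
Σ(xᵢ − x̄)² = 102.9600 ⇒ m₂ = 102.9600/6 = 17.16000
Σ(xᵢ − x̄)³ = -81.1740 ⇒ m₃ = -81.1740/6 = -13.52900
m₂^(3/2) = 17.16000^(1.5) = 71.08467
g1 = m₃ / m₂^(3/2) = -13.52900 / 71.08467 ≈ -0.1903

-0.1903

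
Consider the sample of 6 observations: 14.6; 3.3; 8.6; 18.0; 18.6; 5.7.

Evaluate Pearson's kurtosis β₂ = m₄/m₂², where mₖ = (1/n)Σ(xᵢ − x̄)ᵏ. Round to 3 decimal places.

x̄ = 11.4667
Σ(xᵢ − x̄)² = 211.5533 ⇒ m₂ = 35.25889
Σ(xᵢ − x̄)⁴ = 10129.1161 ⇒ m₄ = 1688.18602
m₂² = 1243.18925
β₂ = m₄/m₂² = 1688.18602 / 1243.18925 ≈ 1.358

1.358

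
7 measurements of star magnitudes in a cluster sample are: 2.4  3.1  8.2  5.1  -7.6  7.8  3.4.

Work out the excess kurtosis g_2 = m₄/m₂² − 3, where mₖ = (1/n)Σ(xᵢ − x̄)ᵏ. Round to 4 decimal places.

x̄ = 3.2000
Σ(xᵢ − x̄)² = 167.1000 ⇒ m₂ = 23.87143
Σ(xᵢ − x̄)⁴ = 14691.0786 ⇒ m₄ = 2098.72551
m₂² = 569.84510
g_2 = m₄/m₂² − 3 = 3.68298 − 3 ≈ 0.6830

0.6830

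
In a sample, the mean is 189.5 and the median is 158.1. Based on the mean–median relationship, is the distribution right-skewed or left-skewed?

right-skewed

mean − median = 189.5 − 158.1 = 31.4
mean > median ⇒ the longer tail is on the right ⇒ right-skewed (positively skewed).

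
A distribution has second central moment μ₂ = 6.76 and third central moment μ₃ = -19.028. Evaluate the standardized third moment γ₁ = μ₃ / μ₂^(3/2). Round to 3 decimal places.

σ = √μ₂ = √6.76 = 2.60000
σ³ = μ₂^(3/2) = 17.57600
γ₁ = μ₃/σ³ = -19.028 / 17.57600 ≈ -1.083

-1.083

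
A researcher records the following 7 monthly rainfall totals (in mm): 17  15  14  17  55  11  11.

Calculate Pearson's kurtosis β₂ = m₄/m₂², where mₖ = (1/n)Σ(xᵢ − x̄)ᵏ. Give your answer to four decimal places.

4.9372

x̄ = 20.0000
Σ(xᵢ − x̄)² = 1466.0000 ⇒ m₂ = 209.42857
Σ(xᵢ − x̄)⁴ = 1515830.0000 ⇒ m₄ = 216547.14286
m₂² = 43860.32653
β₂ = m₄/m₂² = 216547.14286 / 43860.32653 ≈ 4.9372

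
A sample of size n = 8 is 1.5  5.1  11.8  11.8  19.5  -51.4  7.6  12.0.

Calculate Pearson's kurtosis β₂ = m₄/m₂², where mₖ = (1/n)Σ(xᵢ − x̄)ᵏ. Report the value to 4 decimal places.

5.5102

x̄ = 2.2375
Σ(xᵢ − x̄)² = 3490.6587 ⇒ m₂ = 436.33234
Σ(xᵢ − x̄)⁴ = 8392523.1195 ⇒ m₄ = 1049065.38994
m₂² = 190385.91420
β₂ = m₄/m₂² = 1049065.38994 / 190385.91420 ≈ 5.5102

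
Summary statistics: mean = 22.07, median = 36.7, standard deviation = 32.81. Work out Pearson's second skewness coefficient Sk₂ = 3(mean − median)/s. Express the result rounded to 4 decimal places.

-1.3377

Sk₂ = 3(22.07 − 36.7) / 32.81 = 3 × -14.6300 / 32.81
    = -43.8900 / 32.81 ≈ -1.3377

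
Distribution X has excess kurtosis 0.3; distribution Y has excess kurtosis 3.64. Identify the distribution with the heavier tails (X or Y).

Higher excess kurtosis ⇒ heavier tails relative to the normal distribution.
0.3 vs 3.64: the larger is 3.64, so Y has heavier tails.

Y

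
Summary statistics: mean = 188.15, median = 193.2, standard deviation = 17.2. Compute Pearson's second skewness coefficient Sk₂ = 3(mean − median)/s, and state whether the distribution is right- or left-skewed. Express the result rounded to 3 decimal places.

-0.881, left-skewed

Sk₂ = 3(188.15 − 193.2) / 17.2 = 3 × -5.0500 / 17.2
    = -15.1500 / 17.2 ≈ -0.881
Sk₂ < 0 ⇒ mean < median ⇒ left-skewed (negative skew).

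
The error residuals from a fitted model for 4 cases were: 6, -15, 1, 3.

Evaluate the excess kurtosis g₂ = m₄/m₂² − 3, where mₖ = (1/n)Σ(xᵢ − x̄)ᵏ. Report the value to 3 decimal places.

-0.782

x̄ = -1.2500
Σ(xᵢ − x̄)² = 264.7500 ⇒ m₂ = 66.18750
Σ(xᵢ − x̄)⁴ = 38859.3281 ⇒ m₄ = 9714.83203
m₂² = 4380.78516
g₂ = m₄/m₂² − 3 = 2.21760 − 3 ≈ -0.782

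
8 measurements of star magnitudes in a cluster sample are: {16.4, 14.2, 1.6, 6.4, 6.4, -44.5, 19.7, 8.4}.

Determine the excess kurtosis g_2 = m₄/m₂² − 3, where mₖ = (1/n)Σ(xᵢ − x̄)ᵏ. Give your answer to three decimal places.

x̄ = 3.5750
Σ(xᵢ − x̄)² = 2891.7350 ⇒ m₂ = 361.46688
Σ(xᵢ − x̄)⁴ = 5449762.3186 ⇒ m₄ = 681220.28983
m₂² = 130658.30172
g_2 = m₄/m₂² − 3 = 5.21375 − 3 ≈ 2.214

2.214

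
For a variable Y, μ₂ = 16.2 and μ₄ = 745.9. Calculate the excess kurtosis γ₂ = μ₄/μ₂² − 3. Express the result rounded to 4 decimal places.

μ₂² = 16.2² = 262.44000
μ₄/μ₂² = 745.9 / 262.44000 = 2.84217
γ₂ = 2.84217 − 3 ≈ -0.1578

-0.1578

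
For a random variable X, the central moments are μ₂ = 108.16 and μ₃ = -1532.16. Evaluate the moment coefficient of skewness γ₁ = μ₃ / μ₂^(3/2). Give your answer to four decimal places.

-1.3621

σ = √μ₂ = √108.16 = 10.40000
σ³ = μ₂^(3/2) = 1124.86400
γ₁ = μ₃/σ³ = -1532.16 / 1124.86400 ≈ -1.3621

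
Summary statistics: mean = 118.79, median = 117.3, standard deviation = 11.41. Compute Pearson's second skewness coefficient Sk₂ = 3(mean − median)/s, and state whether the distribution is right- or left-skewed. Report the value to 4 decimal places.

0.3918, right-skewed

Sk₂ = 3(118.79 − 117.3) / 11.41 = 3 × 1.4900 / 11.41
    = 4.4700 / 11.41 ≈ 0.3918
Sk₂ > 0 ⇒ mean > median ⇒ right-skewed (positive skew).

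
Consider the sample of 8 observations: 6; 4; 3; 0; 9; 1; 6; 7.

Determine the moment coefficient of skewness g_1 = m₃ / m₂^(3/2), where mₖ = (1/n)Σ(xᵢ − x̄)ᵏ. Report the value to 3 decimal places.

-0.127

x̄ = (6 + 4 + 3 + 0 + 9 + 1 + 6 + 7) / 8 = 4.5000
deviations (xᵢ − x̄): 1.5000, -0.5000, -1.5000, -4.5000, 4.5000, -3.5000, 1.5000, 2.5000
Σ(xᵢ − x̄)² = 66.0000 ⇒ m₂ = 66.0000/8 = 8.25000
Σ(xᵢ − x̄)³ = -24.0000 ⇒ m₃ = -24.0000/8 = -3.00000
m₂^(3/2) = 8.25000^(1.5) = 23.69632
g_1 = m₃ / m₂^(3/2) = -3.00000 / 23.69632 ≈ -0.127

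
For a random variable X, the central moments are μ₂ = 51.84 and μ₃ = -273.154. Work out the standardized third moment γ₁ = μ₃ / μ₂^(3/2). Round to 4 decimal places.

-0.7318

σ = √μ₂ = √51.84 = 7.20000
σ³ = μ₂^(3/2) = 373.24800
γ₁ = μ₃/σ³ = -273.154 / 373.24800 ≈ -0.7318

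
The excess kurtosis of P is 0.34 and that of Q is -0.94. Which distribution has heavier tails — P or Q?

Higher excess kurtosis ⇒ heavier tails relative to the normal distribution.
0.34 vs -0.94: the larger is 0.34, so P has heavier tails. (P is leptokurtic — heavier-than-normal tails; the other is platykurtic.)

P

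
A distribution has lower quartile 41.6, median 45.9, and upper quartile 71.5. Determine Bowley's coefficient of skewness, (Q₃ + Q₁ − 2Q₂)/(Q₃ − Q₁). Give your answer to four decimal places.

numerator: Q₃ + Q₁ − 2Q₂ = 71.5 + 41.6 − 2×45.9 = 21.3000
denominator: Q₃ − Q₁ = 71.5 − 41.6 = 29.9000
Bowley skewness = 21.3000 / 29.9000 ≈ 0.7124

0.7124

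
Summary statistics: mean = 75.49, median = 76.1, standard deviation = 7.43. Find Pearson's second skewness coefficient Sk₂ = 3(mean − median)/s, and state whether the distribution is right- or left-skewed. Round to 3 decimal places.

Sk₂ = 3(75.49 − 76.1) / 7.43 = 3 × -0.6100 / 7.43
    = -1.8300 / 7.43 ≈ -0.246
Sk₂ < 0 ⇒ mean < median ⇒ left-skewed (negative skew).

-0.246, left-skewed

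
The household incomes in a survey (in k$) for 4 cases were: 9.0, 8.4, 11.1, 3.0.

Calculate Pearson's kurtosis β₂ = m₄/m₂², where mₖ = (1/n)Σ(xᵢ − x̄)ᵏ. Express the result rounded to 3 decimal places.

x̄ = 7.8750
Σ(xᵢ − x̄)² = 35.7075 ⇒ m₂ = 8.92687
Σ(xᵢ − x̄)⁴ = 674.6557 ⇒ m₄ = 168.66393
m₂² = 79.68910
β₂ = m₄/m₂² = 168.66393 / 79.68910 ≈ 2.117

2.117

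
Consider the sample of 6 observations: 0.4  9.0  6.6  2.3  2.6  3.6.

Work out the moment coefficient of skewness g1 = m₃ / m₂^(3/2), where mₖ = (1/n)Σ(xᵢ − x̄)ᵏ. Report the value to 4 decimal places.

0.5299

x̄ = (0.4 + 9.0 + 6.6 + 2.3 + 2.6 + 3.6) / 6 = 4.0833
deviations (xᵢ − x̄): -3.6833, 4.9167, 2.5167, -1.7833, -1.4833, -0.4833
Σ(xᵢ − x̄)² = 49.6883 ⇒ m₂ = 49.6883/6 = 8.28139
Σ(xᵢ − x̄)³ = 75.7734 ⇒ m₃ = 75.7734/6 = 12.62891
m₂^(3/2) = 8.28139^(1.5) = 23.83169
g1 = m₃ / m₂^(3/2) = 12.62891 / 23.83169 ≈ 0.5299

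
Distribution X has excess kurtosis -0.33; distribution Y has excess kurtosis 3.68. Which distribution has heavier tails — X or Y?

Higher excess kurtosis ⇒ heavier tails relative to the normal distribution.
-0.33 vs 3.68: the larger is 3.68, so Y has heavier tails. (Y is leptokurtic — heavier-than-normal tails; the other is platykurtic.)

Y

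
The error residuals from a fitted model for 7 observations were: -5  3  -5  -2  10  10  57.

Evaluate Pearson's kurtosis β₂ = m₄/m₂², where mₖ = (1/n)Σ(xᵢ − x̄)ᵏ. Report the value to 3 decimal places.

x̄ = 9.7143
Σ(xᵢ − x̄)² = 2851.4286 ⇒ m₂ = 407.34694
Σ(xᵢ − x̄)⁴ = 5114038.4723 ⇒ m₄ = 730576.92461
m₂² = 165931.52853
β₂ = m₄/m₂² = 730576.92461 / 165931.52853 ≈ 4.403

4.403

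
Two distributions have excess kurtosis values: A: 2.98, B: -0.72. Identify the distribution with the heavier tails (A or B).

Higher excess kurtosis ⇒ heavier tails relative to the normal distribution.
2.98 vs -0.72: the larger is 2.98, so A has heavier tails. (A is leptokurtic — heavier-than-normal tails; the other is platykurtic.)

A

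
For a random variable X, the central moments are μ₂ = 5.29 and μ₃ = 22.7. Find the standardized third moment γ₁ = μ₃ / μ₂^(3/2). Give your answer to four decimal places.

σ = √μ₂ = √5.29 = 2.30000
σ³ = μ₂^(3/2) = 12.16700
γ₁ = μ₃/σ³ = 22.7 / 12.16700 ≈ 1.8657

1.8657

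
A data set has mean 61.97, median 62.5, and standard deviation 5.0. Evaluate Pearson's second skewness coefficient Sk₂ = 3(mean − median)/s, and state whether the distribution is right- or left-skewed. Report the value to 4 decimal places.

-0.3180, left-skewed

Sk₂ = 3(61.97 − 62.5) / 5.0 = 3 × -0.5300 / 5.0
    = -1.5900 / 5.0 ≈ -0.3180
Sk₂ < 0 ⇒ mean < median ⇒ left-skewed (negative skew).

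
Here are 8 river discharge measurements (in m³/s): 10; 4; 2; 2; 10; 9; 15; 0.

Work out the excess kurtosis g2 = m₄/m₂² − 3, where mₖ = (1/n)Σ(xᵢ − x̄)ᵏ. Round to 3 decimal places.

x̄ = 6.5000
Σ(xᵢ − x̄)² = 192.0000 ⇒ m₂ = 24.00000
Σ(xᵢ − x̄)⁴ = 8203.5000 ⇒ m₄ = 1025.43750
m₂² = 576.00000
g2 = m₄/m₂² − 3 = 1.78027 − 3 ≈ -1.220

-1.220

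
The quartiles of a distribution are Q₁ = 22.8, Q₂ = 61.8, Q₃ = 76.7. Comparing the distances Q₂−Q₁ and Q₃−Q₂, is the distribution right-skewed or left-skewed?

Q₂ − Q₁ = 39.0;  Q₃ − Q₂ = 14.9
Q₂ − Q₁ > Q₃ − Q₂ ⇒ the lower half is more spread out ⇒ left-skewed.

left-skewed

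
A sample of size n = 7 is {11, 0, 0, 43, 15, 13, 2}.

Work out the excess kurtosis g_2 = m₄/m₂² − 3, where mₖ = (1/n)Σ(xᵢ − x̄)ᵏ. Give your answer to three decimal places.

0.690

x̄ = 12.0000
Σ(xᵢ − x̄)² = 1360.0000 ⇒ m₂ = 194.28571
Σ(xᵢ − x̄)⁴ = 975076.0000 ⇒ m₄ = 139296.57143
m₂² = 37746.93878
g_2 = m₄/m₂² − 3 = 3.69027 − 3 ≈ 0.690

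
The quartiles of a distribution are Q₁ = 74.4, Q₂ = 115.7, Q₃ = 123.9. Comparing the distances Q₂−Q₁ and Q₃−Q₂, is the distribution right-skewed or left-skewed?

Q₂ − Q₁ = 41.3;  Q₃ − Q₂ = 8.2
Q₂ − Q₁ > Q₃ − Q₂ ⇒ the lower half is more spread out ⇒ left-skewed.

left-skewed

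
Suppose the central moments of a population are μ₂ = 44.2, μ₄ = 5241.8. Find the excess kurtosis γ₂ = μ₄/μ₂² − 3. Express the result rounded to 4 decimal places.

μ₂² = 44.2² = 1953.64000
μ₄/μ₂² = 5241.8 / 1953.64000 = 2.68309
γ₂ = 2.68309 − 3 ≈ -0.3169

-0.3169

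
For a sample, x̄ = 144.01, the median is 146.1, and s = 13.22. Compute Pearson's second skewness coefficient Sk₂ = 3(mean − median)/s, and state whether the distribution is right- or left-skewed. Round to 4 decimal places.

-0.4743, left-skewed

Sk₂ = 3(144.01 − 146.1) / 13.22 = 3 × -2.0900 / 13.22
    = -6.2700 / 13.22 ≈ -0.4743
Sk₂ < 0 ⇒ mean < median ⇒ left-skewed (negative skew).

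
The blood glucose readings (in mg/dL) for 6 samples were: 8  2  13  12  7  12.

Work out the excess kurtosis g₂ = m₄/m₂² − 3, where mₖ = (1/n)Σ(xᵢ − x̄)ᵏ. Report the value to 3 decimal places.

x̄ = 9.0000
Σ(xᵢ − x̄)² = 88.0000 ⇒ m₂ = 14.66667
Σ(xᵢ − x̄)⁴ = 2836.0000 ⇒ m₄ = 472.66667
m₂² = 215.11111
g₂ = m₄/m₂² − 3 = 2.19731 − 3 ≈ -0.803

-0.803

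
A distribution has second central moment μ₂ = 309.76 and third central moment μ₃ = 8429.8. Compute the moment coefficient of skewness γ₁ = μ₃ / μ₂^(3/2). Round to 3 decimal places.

σ = √μ₂ = √309.76 = 17.60000
σ³ = μ₂^(3/2) = 5451.77600
γ₁ = μ₃/σ³ = 8429.8 / 5451.77600 ≈ 1.546

1.546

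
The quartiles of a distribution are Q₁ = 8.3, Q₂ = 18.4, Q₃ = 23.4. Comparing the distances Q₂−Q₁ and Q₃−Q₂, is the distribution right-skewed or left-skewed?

Q₂ − Q₁ = 10.1;  Q₃ − Q₂ = 5.0
Q₂ − Q₁ > Q₃ − Q₂ ⇒ the lower half is more spread out ⇒ left-skewed.

left-skewed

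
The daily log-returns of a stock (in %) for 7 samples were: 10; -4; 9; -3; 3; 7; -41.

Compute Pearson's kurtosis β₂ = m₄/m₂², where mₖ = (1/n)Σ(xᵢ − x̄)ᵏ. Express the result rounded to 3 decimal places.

4.302

x̄ = -2.7143
Σ(xᵢ − x̄)² = 1893.4286 ⇒ m₂ = 270.48980
Σ(xᵢ − x̄)⁴ = 2203494.1050 ⇒ m₄ = 314784.87214
m₂² = 73164.72970
β₂ = m₄/m₂² = 314784.87214 / 73164.72970 ≈ 4.302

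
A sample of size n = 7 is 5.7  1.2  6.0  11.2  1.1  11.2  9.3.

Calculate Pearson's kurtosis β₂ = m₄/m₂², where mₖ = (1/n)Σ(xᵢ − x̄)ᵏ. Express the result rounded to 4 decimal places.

1.5499

x̄ = 6.5286
Σ(xᵢ − x̄)² = 110.1543 ⇒ m₂ = 15.73633
Σ(xᵢ − x̄)⁴ = 2686.6106 ⇒ m₄ = 383.80151
m₂² = 247.63197
β₂ = m₄/m₂² = 383.80151 / 247.63197 ≈ 1.5499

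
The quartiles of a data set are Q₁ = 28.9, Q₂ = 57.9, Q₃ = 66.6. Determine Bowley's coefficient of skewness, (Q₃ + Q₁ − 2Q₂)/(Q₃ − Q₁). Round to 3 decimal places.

numerator: Q₃ + Q₁ − 2Q₂ = 66.6 + 28.9 − 2×57.9 = -20.3000
denominator: Q₃ − Q₁ = 66.6 − 28.9 = 37.7000
Bowley skewness = -20.3000 / 37.7000 ≈ -0.538

-0.538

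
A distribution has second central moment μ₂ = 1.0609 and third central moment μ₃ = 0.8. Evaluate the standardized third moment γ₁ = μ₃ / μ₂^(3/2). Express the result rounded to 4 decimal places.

σ = √μ₂ = √1.0609 = 1.03000
σ³ = μ₂^(3/2) = 1.09273
γ₁ = μ₃/σ³ = 0.8 / 1.09273 ≈ 0.7321

0.7321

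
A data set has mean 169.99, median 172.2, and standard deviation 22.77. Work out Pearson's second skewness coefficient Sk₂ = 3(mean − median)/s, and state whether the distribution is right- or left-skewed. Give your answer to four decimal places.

-0.2912, left-skewed

Sk₂ = 3(169.99 − 172.2) / 22.77 = 3 × -2.2100 / 22.77
    = -6.6300 / 22.77 ≈ -0.2912
Sk₂ < 0 ⇒ mean < median ⇒ left-skewed (negative skew).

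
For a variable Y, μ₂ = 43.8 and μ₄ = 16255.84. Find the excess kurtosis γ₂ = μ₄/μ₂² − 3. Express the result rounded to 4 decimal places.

5.4735

μ₂² = 43.8² = 1918.44000
μ₄/μ₂² = 16255.84 / 1918.44000 = 8.47347
γ₂ = 8.47347 − 3 ≈ 5.4735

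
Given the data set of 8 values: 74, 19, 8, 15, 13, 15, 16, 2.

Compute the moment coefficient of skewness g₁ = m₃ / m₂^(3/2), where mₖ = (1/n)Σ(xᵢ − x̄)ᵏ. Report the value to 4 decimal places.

2.0032

x̄ = (74 + 19 + 8 + 15 + 13 + 15 + 16 + 2) / 8 = 20.2500
deviations (xᵢ − x̄): 53.7500, -1.2500, -12.2500, -5.2500, -7.2500, -5.2500, -4.2500, -18.2500
Σ(xᵢ − x̄)² = 3499.5000 ⇒ m₂ = 3499.5000/8 = 437.43750
Σ(xᵢ − x̄)³ = 146621.2500 ⇒ m₃ = 146621.2500/8 = 18327.65625
m₂^(3/2) = 437.43750^(1.5) = 9149.00819
g₁ = m₃ / m₂^(3/2) = 18327.65625 / 9149.00819 ≈ 2.0032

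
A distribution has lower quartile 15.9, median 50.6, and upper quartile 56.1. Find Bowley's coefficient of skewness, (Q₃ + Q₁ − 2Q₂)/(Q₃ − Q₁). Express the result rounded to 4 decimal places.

-0.7264

numerator: Q₃ + Q₁ − 2Q₂ = 56.1 + 15.9 − 2×50.6 = -29.2000
denominator: Q₃ − Q₁ = 56.1 − 15.9 = 40.2000
Bowley skewness = -29.2000 / 40.2000 ≈ -0.7264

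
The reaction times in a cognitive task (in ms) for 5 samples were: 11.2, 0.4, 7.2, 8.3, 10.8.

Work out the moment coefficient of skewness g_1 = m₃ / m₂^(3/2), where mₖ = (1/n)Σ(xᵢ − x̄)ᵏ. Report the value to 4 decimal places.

x̄ = (11.2 + 0.4 + 7.2 + 8.3 + 10.8) / 5 = 7.5800
deviations (xᵢ − x̄): 3.6200, -7.1800, -0.3800, 0.7200, 3.2200
Σ(xᵢ − x̄)² = 75.6880 ⇒ m₂ = 75.6880/5 = 15.13760
Σ(xᵢ − x̄)³ = -289.0037 ⇒ m₃ = -289.0037/5 = -57.80074
m₂^(3/2) = 15.13760^(1.5) = 58.89596
g_1 = m₃ / m₂^(3/2) = -57.80074 / 58.89596 ≈ -0.9814

-0.9814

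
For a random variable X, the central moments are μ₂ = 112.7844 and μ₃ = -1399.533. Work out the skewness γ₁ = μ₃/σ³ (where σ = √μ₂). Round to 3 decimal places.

-1.168

σ = √μ₂ = √112.7844 = 10.62000
σ³ = μ₂^(3/2) = 1197.77033
γ₁ = μ₃/σ³ = -1399.533 / 1197.77033 ≈ -1.168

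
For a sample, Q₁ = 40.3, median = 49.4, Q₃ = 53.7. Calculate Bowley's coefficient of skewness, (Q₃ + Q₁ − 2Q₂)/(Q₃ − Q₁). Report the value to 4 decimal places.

numerator: Q₃ + Q₁ − 2Q₂ = 53.7 + 40.3 − 2×49.4 = -4.8000
denominator: Q₃ − Q₁ = 53.7 − 40.3 = 13.4000
Bowley skewness = -4.8000 / 13.4000 ≈ -0.3582

-0.3582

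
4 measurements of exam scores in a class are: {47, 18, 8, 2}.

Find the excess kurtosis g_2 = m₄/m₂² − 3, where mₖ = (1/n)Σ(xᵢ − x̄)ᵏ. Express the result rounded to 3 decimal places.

-0.957

x̄ = 18.7500
Σ(xᵢ − x̄)² = 1194.7500 ⇒ m₂ = 298.68750
Σ(xᵢ − x̄)⁴ = 728974.0781 ⇒ m₄ = 182243.51953
m₂² = 89214.22266
g_2 = m₄/m₂² − 3 = 2.04276 − 3 ≈ -0.957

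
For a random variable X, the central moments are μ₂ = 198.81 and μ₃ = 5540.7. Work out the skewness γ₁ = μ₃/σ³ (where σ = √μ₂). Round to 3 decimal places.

1.977

σ = √μ₂ = √198.81 = 14.10000
σ³ = μ₂^(3/2) = 2803.22100
γ₁ = μ₃/σ³ = 5540.7 / 2803.22100 ≈ 1.977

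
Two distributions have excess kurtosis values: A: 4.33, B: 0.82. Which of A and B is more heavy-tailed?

Higher excess kurtosis ⇒ heavier tails relative to the normal distribution.
4.33 vs 0.82: the larger is 4.33, so A has heavier tails.

A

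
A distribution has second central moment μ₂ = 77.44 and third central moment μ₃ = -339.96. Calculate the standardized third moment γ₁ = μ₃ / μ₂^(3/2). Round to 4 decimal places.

σ = √μ₂ = √77.44 = 8.80000
σ³ = μ₂^(3/2) = 681.47200
γ₁ = μ₃/σ³ = -339.96 / 681.47200 ≈ -0.4989

-0.4989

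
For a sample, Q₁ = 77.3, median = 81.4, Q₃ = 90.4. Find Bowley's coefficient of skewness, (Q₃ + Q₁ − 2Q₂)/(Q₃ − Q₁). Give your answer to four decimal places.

0.3740

numerator: Q₃ + Q₁ − 2Q₂ = 90.4 + 77.3 − 2×81.4 = 4.9000
denominator: Q₃ − Q₁ = 90.4 − 77.3 = 13.1000
Bowley skewness = 4.9000 / 13.1000 ≈ 0.3740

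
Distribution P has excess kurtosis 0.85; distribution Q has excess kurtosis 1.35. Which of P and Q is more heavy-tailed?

Q

Higher excess kurtosis ⇒ heavier tails relative to the normal distribution.
0.85 vs 1.35: the larger is 1.35, so Q has heavier tails.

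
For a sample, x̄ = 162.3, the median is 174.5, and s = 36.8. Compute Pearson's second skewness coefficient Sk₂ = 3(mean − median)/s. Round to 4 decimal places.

Sk₂ = 3(162.3 − 174.5) / 36.8 = 3 × -12.2000 / 36.8
    = -36.6000 / 36.8 ≈ -0.9946

-0.9946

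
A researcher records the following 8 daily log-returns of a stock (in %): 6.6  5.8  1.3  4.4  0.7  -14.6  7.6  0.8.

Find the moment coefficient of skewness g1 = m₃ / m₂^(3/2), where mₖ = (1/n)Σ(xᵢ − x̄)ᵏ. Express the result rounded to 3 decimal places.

x̄ = (6.6 + 5.8 + 1.3 + 4.4 + 0.7 - 14.6 + 7.6 + 0.8) / 8 = 1.5750
deviations (xᵢ − x̄): 5.0250, 4.2250, -0.2750, 2.8250, -0.8750, -16.1750, 6.0250, -0.7750
Σ(xᵢ − x̄)² = 350.4550 ⇒ m₂ = 350.4550/8 = 43.80688
Σ(xᵢ − x̄)³ = -3789.4718 ⇒ m₃ = -3789.4718/8 = -473.68397
m₂^(3/2) = 43.80688^(1.5) = 289.94352
g1 = m₃ / m₂^(3/2) = -473.68397 / 289.94352 ≈ -1.634

-1.634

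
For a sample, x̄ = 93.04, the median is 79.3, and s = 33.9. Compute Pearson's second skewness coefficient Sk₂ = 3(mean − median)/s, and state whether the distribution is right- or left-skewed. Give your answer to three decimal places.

Sk₂ = 3(93.04 − 79.3) / 33.9 = 3 × 13.7400 / 33.9
    = 41.2200 / 33.9 ≈ 1.216
Sk₂ > 0 ⇒ mean > median ⇒ right-skewed (positive skew).

1.216, right-skewed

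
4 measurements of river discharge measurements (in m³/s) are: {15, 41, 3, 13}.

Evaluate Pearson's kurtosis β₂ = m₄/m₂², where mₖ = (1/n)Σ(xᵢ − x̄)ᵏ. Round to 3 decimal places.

x̄ = 18.0000
Σ(xᵢ − x̄)² = 788.0000 ⇒ m₂ = 197.00000
Σ(xᵢ − x̄)⁴ = 331172.0000 ⇒ m₄ = 82793.00000
m₂² = 38809.00000
β₂ = m₄/m₂² = 82793.00000 / 38809.00000 ≈ 2.133

2.133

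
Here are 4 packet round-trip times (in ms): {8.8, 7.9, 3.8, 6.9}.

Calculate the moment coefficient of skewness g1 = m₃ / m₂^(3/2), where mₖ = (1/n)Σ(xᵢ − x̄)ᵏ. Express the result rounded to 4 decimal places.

-0.7393

x̄ = (8.8 + 7.9 + 3.8 + 6.9) / 4 = 6.8500
deviations (xᵢ − x̄): 1.9500, 1.0500, -3.0500, 0.0500
Σ(xᵢ − x̄)² = 14.2100 ⇒ m₂ = 14.2100/4 = 3.55250
Σ(xᵢ − x̄)³ = -19.8000 ⇒ m₃ = -19.8000/4 = -4.95000
m₂^(3/2) = 3.55250^(1.5) = 6.69578
g1 = m₃ / m₂^(3/2) = -4.95000 / 6.69578 ≈ -0.7393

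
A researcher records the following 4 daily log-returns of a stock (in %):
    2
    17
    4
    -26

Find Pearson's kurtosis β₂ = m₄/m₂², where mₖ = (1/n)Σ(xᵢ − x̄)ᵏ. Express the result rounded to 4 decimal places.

x̄ = -0.7500
Σ(xᵢ − x̄)² = 982.7500 ⇒ m₂ = 245.68750
Σ(xᵢ − x̄)⁴ = 506316.5781 ⇒ m₄ = 126579.14453
m₂² = 60362.34766
β₂ = m₄/m₂² = 126579.14453 / 60362.34766 ≈ 2.0970

2.0970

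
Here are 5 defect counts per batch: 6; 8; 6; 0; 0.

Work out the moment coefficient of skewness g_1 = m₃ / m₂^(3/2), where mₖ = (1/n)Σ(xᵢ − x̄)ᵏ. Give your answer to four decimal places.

x̄ = (6 + 8 + 6 + 0 + 0) / 5 = 4.0000
deviations (xᵢ − x̄): 2.0000, 4.0000, 2.0000, -4.0000, -4.0000
Σ(xᵢ − x̄)² = 56.0000 ⇒ m₂ = 56.0000/5 = 11.20000
Σ(xᵢ − x̄)³ = -48.0000 ⇒ m₃ = -48.0000/5 = -9.60000
m₂^(3/2) = 11.20000^(1.5) = 37.48237
g_1 = m₃ / m₂^(3/2) = -9.60000 / 37.48237 ≈ -0.2561

-0.2561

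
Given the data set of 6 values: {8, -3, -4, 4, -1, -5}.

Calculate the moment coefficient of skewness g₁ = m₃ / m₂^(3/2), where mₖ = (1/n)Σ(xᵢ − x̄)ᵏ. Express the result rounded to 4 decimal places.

x̄ = (8 - 3 - 4 + 4 - 1 - 5) / 6 = -0.1667
deviations (xᵢ − x̄): 8.1667, -2.8333, -3.8333, 4.1667, -0.8333, -4.8333
Σ(xᵢ − x̄)² = 130.8333 ⇒ m₂ = 130.8333/6 = 21.80556
Σ(xᵢ − x̄)³ = 424.4444 ⇒ m₃ = 424.4444/6 = 70.74074
m₂^(3/2) = 21.80556^(1.5) = 101.82414
g₁ = m₃ / m₂^(3/2) = 70.74074 / 101.82414 ≈ 0.6947

0.6947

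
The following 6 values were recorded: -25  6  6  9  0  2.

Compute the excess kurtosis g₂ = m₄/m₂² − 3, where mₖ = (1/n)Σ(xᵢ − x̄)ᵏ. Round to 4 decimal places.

0.7450

x̄ = -0.3333
Σ(xᵢ − x̄)² = 781.3333 ⇒ m₂ = 130.22222
Σ(xᵢ − x̄)⁴ = 381040.4444 ⇒ m₄ = 63506.74074
m₂² = 16957.82716
g₂ = m₄/m₂² − 3 = 3.74498 − 3 ≈ 0.7450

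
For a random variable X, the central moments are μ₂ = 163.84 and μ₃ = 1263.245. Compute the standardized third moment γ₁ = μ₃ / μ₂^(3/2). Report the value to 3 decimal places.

0.602

σ = √μ₂ = √163.84 = 12.80000
σ³ = μ₂^(3/2) = 2097.15200
γ₁ = μ₃/σ³ = 1263.245 / 2097.15200 ≈ 0.602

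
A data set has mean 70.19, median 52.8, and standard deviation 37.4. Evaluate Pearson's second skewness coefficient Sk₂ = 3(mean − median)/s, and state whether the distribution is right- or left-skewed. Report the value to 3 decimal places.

1.395, right-skewed

Sk₂ = 3(70.19 − 52.8) / 37.4 = 3 × 17.3900 / 37.4
    = 52.1700 / 37.4 ≈ 1.395
Sk₂ > 0 ⇒ mean > median ⇒ right-skewed (positive skew).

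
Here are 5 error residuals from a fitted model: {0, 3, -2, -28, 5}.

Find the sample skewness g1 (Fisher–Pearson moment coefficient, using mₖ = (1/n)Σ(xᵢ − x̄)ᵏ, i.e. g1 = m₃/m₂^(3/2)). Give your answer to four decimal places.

x̄ = (0 + 3 - 2 - 28 + 5) / 5 = -4.4000
deviations (xᵢ − x̄): 4.4000, 7.4000, 2.4000, -23.6000, 9.4000
Σ(xᵢ − x̄)² = 725.2000 ⇒ m₂ = 725.2000/5 = 145.04000
Σ(xᵢ − x̄)³ = -11809.4400 ⇒ m₃ = -11809.4400/5 = -2361.88800
m₂^(3/2) = 145.04000^(1.5) = 1746.75376
g1 = m₃ / m₂^(3/2) = -2361.88800 / 1746.75376 ≈ -1.3522

-1.3522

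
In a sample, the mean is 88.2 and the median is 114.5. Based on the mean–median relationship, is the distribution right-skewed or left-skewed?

left-skewed

mean − median = 88.2 − 114.5 = -26.3
mean < median ⇒ the longer tail is on the left ⇒ left-skewed (negatively skewed).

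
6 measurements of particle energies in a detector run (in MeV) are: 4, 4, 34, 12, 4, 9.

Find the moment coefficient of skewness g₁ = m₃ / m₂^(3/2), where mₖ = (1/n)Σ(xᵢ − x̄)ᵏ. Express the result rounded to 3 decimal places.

1.488

x̄ = (4 + 4 + 34 + 12 + 4 + 9) / 6 = 11.1667
deviations (xᵢ − x̄): -7.1667, -7.1667, 22.8333, 0.8333, -7.1667, -2.1667
Σ(xᵢ − x̄)² = 680.8333 ⇒ m₂ = 680.8333/6 = 113.47222
Σ(xᵢ − x̄)³ = 10790.5556 ⇒ m₃ = 10790.5556/6 = 1798.42593
m₂^(3/2) = 113.47222^(1.5) = 1208.74402
g₁ = m₃ / m₂^(3/2) = 1798.42593 / 1208.74402 ≈ 1.488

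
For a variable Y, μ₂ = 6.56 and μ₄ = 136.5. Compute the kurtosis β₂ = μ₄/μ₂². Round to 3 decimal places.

μ₂² = 6.56² = 43.03360
μ₄/μ₂² = 136.5 / 43.03360 = 3.17194
β₂ ≈ 3.172

3.172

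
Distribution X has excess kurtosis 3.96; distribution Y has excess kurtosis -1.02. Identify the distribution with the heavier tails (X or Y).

X

Higher excess kurtosis ⇒ heavier tails relative to the normal distribution.
3.96 vs -1.02: the larger is 3.96, so X has heavier tails. (X is leptokurtic — heavier-than-normal tails; the other is platykurtic.)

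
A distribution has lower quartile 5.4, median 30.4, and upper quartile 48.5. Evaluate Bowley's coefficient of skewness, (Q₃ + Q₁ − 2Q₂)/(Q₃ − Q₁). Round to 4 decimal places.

-0.1601

numerator: Q₃ + Q₁ − 2Q₂ = 48.5 + 5.4 − 2×30.4 = -6.9000
denominator: Q₃ − Q₁ = 48.5 − 5.4 = 43.1000
Bowley skewness = -6.9000 / 43.1000 ≈ -0.1601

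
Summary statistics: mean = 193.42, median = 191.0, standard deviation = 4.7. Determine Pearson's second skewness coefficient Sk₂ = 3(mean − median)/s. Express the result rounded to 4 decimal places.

1.5447

Sk₂ = 3(193.42 − 191.0) / 4.7 = 3 × 2.4200 / 4.7
    = 7.2600 / 4.7 ≈ 1.5447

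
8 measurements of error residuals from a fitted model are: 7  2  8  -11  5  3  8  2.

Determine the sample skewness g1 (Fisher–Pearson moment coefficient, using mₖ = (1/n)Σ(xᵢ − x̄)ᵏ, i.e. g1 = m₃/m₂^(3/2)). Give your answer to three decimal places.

-1.563

x̄ = (7 + 2 + 8 - 11 + 5 + 3 + 8 + 2) / 8 = 3.0000
deviations (xᵢ − x̄): 4.0000, -1.0000, 5.0000, -14.0000, 2.0000, 0.0000, 5.0000, -1.0000
Σ(xᵢ − x̄)² = 268.0000 ⇒ m₂ = 268.0000/8 = 33.50000
Σ(xᵢ − x̄)³ = -2424.0000 ⇒ m₃ = -2424.0000/8 = -303.00000
m₂^(3/2) = 33.50000^(1.5) = 193.89527
g1 = m₃ / m₂^(3/2) = -303.00000 / 193.89527 ≈ -1.563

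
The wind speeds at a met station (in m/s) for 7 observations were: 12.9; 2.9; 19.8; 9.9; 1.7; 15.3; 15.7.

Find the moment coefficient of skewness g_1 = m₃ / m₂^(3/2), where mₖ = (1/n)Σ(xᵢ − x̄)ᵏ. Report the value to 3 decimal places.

-0.353

x̄ = (12.9 + 2.9 + 19.8 + 9.9 + 1.7 + 15.3 + 15.7) / 7 = 11.1714
deviations (xᵢ − x̄): 1.7286, -8.2714, 8.6286, -1.2714, -9.4714, 4.1286, 4.5286
Σ(xᵢ − x̄)² = 274.7343 ⇒ m₂ = 274.7343/7 = 39.24776
Σ(xᵢ − x̄)³ = -606.7952 ⇒ m₃ = -606.7952/7 = -86.68503
m₂^(3/2) = 39.24776^(1.5) = 245.87945
g_1 = m₃ / m₂^(3/2) = -86.68503 / 245.87945 ≈ -0.353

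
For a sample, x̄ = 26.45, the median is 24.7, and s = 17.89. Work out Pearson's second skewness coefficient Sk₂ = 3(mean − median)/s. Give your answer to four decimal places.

Sk₂ = 3(26.45 − 24.7) / 17.89 = 3 × 1.7500 / 17.89
    = 5.2500 / 17.89 ≈ 0.2935

0.2935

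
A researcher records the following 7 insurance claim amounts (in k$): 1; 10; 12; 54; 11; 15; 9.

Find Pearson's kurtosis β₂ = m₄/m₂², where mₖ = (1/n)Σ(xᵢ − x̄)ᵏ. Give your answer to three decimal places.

x̄ = 16.0000
Σ(xᵢ − x̄)² = 1796.0000 ⇒ m₂ = 256.57143
Σ(xᵢ − x̄)⁴ = 2140340.0000 ⇒ m₄ = 305762.85714
m₂² = 65828.89796
β₂ = m₄/m₂² = 305762.85714 / 65828.89796 ≈ 4.645

4.645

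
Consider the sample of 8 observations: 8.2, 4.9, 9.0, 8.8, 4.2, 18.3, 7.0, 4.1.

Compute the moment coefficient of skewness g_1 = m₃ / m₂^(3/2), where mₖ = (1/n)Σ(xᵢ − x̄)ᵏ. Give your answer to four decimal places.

x̄ = (8.2 + 4.9 + 9.0 + 8.8 + 4.2 + 18.3 + 7.0 + 4.1) / 8 = 8.0625
deviations (xᵢ − x̄): 0.1375, -3.1625, 0.9375, 0.7375, -3.8625, 10.2375, -1.0625, -3.9625
Σ(xᵢ − x̄)² = 147.9988 ⇒ m₂ = 147.9988/8 = 18.49984
Σ(xᵢ − x̄)³ = 921.5133 ⇒ m₃ = 921.5133/8 = 115.18916
m₂^(3/2) = 18.49984^(1.5) = 79.57050
g_1 = m₃ / m₂^(3/2) = 115.18916 / 79.57050 ≈ 1.4476

1.4476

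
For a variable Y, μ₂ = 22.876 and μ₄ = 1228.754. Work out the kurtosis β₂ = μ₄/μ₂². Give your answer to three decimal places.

2.348

μ₂² = 22.876² = 523.31138
μ₄/μ₂² = 1228.754 / 523.31138 = 2.34804
β₂ ≈ 2.348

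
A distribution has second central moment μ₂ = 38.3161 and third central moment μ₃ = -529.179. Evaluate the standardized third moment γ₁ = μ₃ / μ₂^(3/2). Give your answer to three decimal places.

-2.231

σ = √μ₂ = √38.3161 = 6.19000
σ³ = μ₂^(3/2) = 237.17666
γ₁ = μ₃/σ³ = -529.179 / 237.17666 ≈ -2.231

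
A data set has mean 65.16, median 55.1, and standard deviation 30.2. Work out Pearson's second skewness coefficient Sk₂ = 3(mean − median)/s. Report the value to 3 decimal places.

Sk₂ = 3(65.16 − 55.1) / 30.2 = 3 × 10.0600 / 30.2
    = 30.1800 / 30.2 ≈ 0.999

0.999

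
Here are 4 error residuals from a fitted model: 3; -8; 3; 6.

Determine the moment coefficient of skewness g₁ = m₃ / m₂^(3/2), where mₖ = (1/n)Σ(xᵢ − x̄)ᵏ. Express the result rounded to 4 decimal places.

x̄ = (3 - 8 + 3 + 6) / 4 = 1.0000
deviations (xᵢ − x̄): 2.0000, -9.0000, 2.0000, 5.0000
Σ(xᵢ − x̄)² = 114.0000 ⇒ m₂ = 114.0000/4 = 28.50000
Σ(xᵢ − x̄)³ = -588.0000 ⇒ m₃ = -588.0000/4 = -147.00000
m₂^(3/2) = 28.50000^(1.5) = 152.14837
g₁ = m₃ / m₂^(3/2) = -147.00000 / 152.14837 ≈ -0.9662

-0.9662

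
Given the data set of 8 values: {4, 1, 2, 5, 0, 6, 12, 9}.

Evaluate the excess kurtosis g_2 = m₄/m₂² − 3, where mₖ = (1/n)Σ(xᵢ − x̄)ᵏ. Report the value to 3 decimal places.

-0.817

x̄ = 4.8750
Σ(xᵢ − x̄)² = 116.8750 ⇒ m₂ = 14.60938
Σ(xᵢ − x̄)⁴ = 3727.4629 ⇒ m₄ = 465.93286
m₂² = 213.43384
g_2 = m₄/m₂² − 3 = 2.18303 − 3 ≈ -0.817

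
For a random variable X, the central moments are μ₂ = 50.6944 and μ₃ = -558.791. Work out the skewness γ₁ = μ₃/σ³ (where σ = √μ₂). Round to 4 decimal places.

-1.5481

σ = √μ₂ = √50.6944 = 7.12000
σ³ = μ₂^(3/2) = 360.94413
γ₁ = μ₃/σ³ = -558.791 / 360.94413 ≈ -1.5481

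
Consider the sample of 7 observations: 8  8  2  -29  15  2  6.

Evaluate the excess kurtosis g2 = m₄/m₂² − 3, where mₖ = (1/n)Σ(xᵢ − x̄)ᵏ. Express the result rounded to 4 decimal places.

1.3666

x̄ = 1.7143
Σ(xᵢ − x̄)² = 1217.4286 ⇒ m₂ = 173.91837
Σ(xᵢ − x̄)⁴ = 924557.2886 ⇒ m₄ = 132079.61266
m₂² = 30247.59850
g2 = m₄/m₂² − 3 = 4.36661 − 3 ≈ 1.3666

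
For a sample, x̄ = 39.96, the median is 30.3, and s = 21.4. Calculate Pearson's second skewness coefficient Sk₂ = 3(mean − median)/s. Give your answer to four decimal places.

Sk₂ = 3(39.96 − 30.3) / 21.4 = 3 × 9.6600 / 21.4
    = 28.9800 / 21.4 ≈ 1.3542

1.3542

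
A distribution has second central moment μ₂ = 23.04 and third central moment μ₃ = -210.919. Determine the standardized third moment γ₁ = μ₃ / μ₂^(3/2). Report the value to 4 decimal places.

-1.9072

σ = √μ₂ = √23.04 = 4.80000
σ³ = μ₂^(3/2) = 110.59200
γ₁ = μ₃/σ³ = -210.919 / 110.59200 ≈ -1.9072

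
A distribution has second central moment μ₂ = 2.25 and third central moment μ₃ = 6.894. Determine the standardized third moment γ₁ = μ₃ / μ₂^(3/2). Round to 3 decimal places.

2.043

σ = √μ₂ = √2.25 = 1.50000
σ³ = μ₂^(3/2) = 3.37500
γ₁ = μ₃/σ³ = 6.894 / 3.37500 ≈ 2.043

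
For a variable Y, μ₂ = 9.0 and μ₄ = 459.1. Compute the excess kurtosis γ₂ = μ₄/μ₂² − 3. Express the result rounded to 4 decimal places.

μ₂² = 9.0² = 81.00000
μ₄/μ₂² = 459.1 / 81.00000 = 5.66790
γ₂ = 5.66790 − 3 ≈ 2.6679

2.6679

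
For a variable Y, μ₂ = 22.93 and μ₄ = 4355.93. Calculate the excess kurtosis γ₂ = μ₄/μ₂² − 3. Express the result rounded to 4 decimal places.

μ₂² = 22.93² = 525.78490
μ₄/μ₂² = 4355.93 / 525.78490 = 8.28462
γ₂ = 8.28462 − 3 ≈ 5.2846

5.2846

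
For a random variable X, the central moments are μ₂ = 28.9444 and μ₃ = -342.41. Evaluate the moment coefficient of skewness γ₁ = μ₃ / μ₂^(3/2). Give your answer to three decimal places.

σ = √μ₂ = √28.9444 = 5.38000
σ³ = μ₂^(3/2) = 155.72087
γ₁ = μ₃/σ³ = -342.41 / 155.72087 ≈ -2.199

-2.199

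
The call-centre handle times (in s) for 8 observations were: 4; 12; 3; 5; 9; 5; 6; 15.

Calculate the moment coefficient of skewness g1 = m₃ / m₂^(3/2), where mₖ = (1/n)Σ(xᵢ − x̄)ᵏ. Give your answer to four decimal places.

0.7910

x̄ = (4 + 12 + 3 + 5 + 9 + 5 + 6 + 15) / 8 = 7.3750
deviations (xᵢ − x̄): -3.3750, 4.6250, -4.3750, -2.3750, 1.6250, -2.3750, -1.3750, 7.6250
Σ(xᵢ − x̄)² = 125.8750 ⇒ m₂ = 125.8750/8 = 15.73438
Σ(xᵢ − x̄)³ = 394.9688 ⇒ m₃ = 394.9688/8 = 49.37109
m₂^(3/2) = 15.73438^(1.5) = 62.41288
g1 = m₃ / m₂^(3/2) = 49.37109 / 62.41288 ≈ 0.7910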